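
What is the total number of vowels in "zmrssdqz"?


Input string: 'zmrssdqz'
Operation: count vowels (a, e, i, o, u)
Scan: s[0]='z', s[1]='m', s[2]='r', s[3]='s', s[4]='s', s[5]='d', s[6]='q', s[7]='z'
Vowels found: 0
Result: 0


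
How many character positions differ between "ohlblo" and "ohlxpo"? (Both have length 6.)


String 1: 'ohlblo'
String 2: 'ohlxpo'
Compare each position: pos 0: 'o'=='o', pos 1: 'h'=='h', pos 2: 'l'=='l', pos 3: 'b'!='x', pos 4: 'l'!='p', pos 5: 'o'=='o'
Differing positions: 2
Hamming distance: 2


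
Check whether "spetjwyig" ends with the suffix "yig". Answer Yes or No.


Input string: 'spetjwyig'
Suffix to check: 'yig'
Last 3 characters of input: 'yig'
Match: True
Result: Yes


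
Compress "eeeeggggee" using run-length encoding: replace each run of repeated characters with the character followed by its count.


Input: 'eeeeggggee'
Operation: identify consecutive runs
Runs: 'eeee' -> e4, 'gggg' -> g4, 'ee' -> e2
Encoded: e4g4e2


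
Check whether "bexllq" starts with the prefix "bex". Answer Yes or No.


Input string: 'bexllq'
Prefix to check: 'bex'
First 3 characters of input: 'bex'
Match: True
Result: Yes


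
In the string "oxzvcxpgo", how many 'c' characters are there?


Input string: 'oxzvcxpgo'
Target character: 'c'
Scan each position: s[4]='c'
Matches found at indices: 4
Total: 1


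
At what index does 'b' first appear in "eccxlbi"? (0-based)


Input string: 'eccxlbi'
Target: 'b'
Scanning left to right: s[0]='e', s[1]='c', s[2]='c', s[3]='x', s[4]='l', s[5]='b'
First match at index: 5


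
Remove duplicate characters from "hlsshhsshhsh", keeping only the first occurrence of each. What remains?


Input: 'hlsshhsshhsh'
Operation: keep first occurrence of each character
Scan: s[0]='h' new -> keep; s[1]='l' new -> keep; s[2]='s' new -> keep; s[3]='s' seen -> skip; s[4]='h' seen -> skip; s[5]='h' seen -> skip; s[6]='s' seen -> skip; s[7]='s' seen -> skip; s[8]='h' seen -> skip; s[9]='h' seen -> skip; s[10]='s' seen -> skip; s[11]='h' seen -> skip
Result: hls


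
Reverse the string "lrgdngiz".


Input string: 'lrgdngiz'
Operation: reverse character order
Original order: 'l' -> 'r' -> 'g' -> 'd' -> 'n' -> 'g' -> 'i' -> 'z'
Reversed order: 'z' -> 'i' -> 'g' -> 'n' -> 'd' -> 'g' -> 'r' -> 'l'
Result: zigndgrl


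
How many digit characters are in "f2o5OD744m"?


Input string: 'f2o5OD744m'
Operation: count digit characters (0-9)
Scan: 'f', '2'(digit), 'o', '5'(digit), 'O', 'D', '7'(digit), '4'(digit), '4'(digit), 'm'
Digits found: 5
Result: 5


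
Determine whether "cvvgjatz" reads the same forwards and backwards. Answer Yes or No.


Input string: 'cvvgjatz'
Reversed: 'ztajgvvc'
Compare pairs: s[0]='c' vs s[7]='z' (mismatch), s[1]='v' vs s[6]='t' (mismatch), s[2]='v' vs s[5]='a' (mismatch), s[3]='g' vs s[4]='j' (mismatch)
Palindrome: No


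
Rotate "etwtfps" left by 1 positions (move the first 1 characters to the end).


Input: 'etwtfps', shift = 1
Operation: split at index 1 and swap parts
Front part s[0:1] = 'e'
Back part s[1:] = 'twtfps'
Rotated = back + front = 'twtfps' + 'e'
Result: twtfpse


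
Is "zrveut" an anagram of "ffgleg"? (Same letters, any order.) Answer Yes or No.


String 1: 'ffgleg' -> sorted: 'effggl'
String 2: 'zrveut' -> sorted: 'ertuvz'
Compare sorted forms: 'effggl' != 'ertuvz'
Anagram: No


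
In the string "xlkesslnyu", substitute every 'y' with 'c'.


Input string: 'xlkesslnyu'
Operation: replace 'y' with 'c'
Positions of 'y': 8
After replacement: xlkesslncu


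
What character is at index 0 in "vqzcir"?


Input string: 'vqzcir'
Operation: get character at index 0
Index mapping: s[0]='v'
Result: 'v'


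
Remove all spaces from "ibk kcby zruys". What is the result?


Input string: 'ibk kcby zruys'
Operation: remove all spaces
Words: 'ibk', 'kcby', 'zruys'
Join without spaces: ibkkcbyzruys


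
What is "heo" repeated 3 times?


Input string: 'heo'
Operation: repeat 3 times
Concatenation: 'heo' + 'heo' + 'heo'
Result: heoheoheo


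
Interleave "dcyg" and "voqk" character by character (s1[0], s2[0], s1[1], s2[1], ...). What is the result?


String 1: 'dcyg'
String 2: 'voqk'
Operation: alternate characters
Pairs: 'd'+'v', 'c'+'o', 'y'+'q', 'g'+'k'
Result: dvcoyqgk


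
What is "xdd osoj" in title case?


Input string: 'xdd osoj'
Operation: capitalize first letter of each word
Word transformations: 'xdd'->'Xdd', 'osoj'->'Osoj'
Result: Xdd Osoj


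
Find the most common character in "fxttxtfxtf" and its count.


Input: 'fxttxtfxtf'
Operation: tally each character
Counts: 'f':3, 't':4, 'x':3
Maximum: 't' appears 4 times


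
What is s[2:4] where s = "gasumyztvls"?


Input string: 'gasumyztvls'
Operation: slice [2:4]
Extract characters: s[2]='s', s[3]='u'
Result: su


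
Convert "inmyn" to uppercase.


Input string: 'inmyn'
Operation: convert each letter to uppercase
Mapping: 'i'->'I', 'n'->'N', 'm'->'M', 'y'->'Y', 'n'->'N'
Result: INMYN


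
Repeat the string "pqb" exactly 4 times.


Input string: 'pqb'
Operation: repeat 4 times
Concatenation: 'pqb' + 'pqb' + 'pqb' + 'pqb'
Result: pqbpqbpqbpqb


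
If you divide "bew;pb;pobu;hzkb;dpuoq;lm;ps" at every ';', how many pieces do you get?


Input string: 'bew;pb;pobu;hzkb;dpuoq;lm;ps'
Delimiter: ';'
Split result: 'bew', 'pb', 'pobu', 'hzkb', 'dpuoq', 'lm', 'ps'
Number of parts: 7


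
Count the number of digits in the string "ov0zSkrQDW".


Input string: 'ov0zSkrQDW'
Operation: count digit characters (0-9)
Scan: 'o', 'v', '0'(digit), 'z', 'S', 'k', 'r', 'Q', 'D', 'W'
Digits found: 1
Result: 1


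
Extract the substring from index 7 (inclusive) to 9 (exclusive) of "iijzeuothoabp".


Input string: 'iijzeuothoabp'
Operation: slice [7:9]
Extract characters: s[7]='t', s[8]='h'
Result: th


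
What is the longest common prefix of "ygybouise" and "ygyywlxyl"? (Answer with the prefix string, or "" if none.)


String 1: 'ygybouise'
String 2: 'ygyywlxyl'
Compare position by position:
pos 0: 'y' vs 'y' match
pos 1: 'g' vs 'g' match
pos 2: 'y' vs 'y' match
pos 3: 'b' vs 'y' differ -> stop
Longest common prefix: "ygy" (length 3)


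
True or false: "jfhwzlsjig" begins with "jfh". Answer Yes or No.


Input string: 'jfhwzlsjig'
Prefix to check: 'jfh'
First 3 characters of input: 'jfh'
Match: True
Result: Yes


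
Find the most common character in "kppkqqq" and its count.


Input: 'kppkqqq'
Operation: tally each character
Counts: 'k':2, 'p':2, 'q':3
Maximum: 'q' appears 3 times


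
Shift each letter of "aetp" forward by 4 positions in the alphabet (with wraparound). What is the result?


Input: 'aetp', shift = 4
Operation: for each letter, (position + 4) mod 26
Mapping: 'a'(0+4=4)->'e', 'e'(4+4=8)->'i', 't'(19+4=23)->'x', 'p'(15+4=19)->'t'
Result: eixt


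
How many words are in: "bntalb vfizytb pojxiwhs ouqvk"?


Input string: 'bntalb vfizytb pojxiwhs ouqvk'
Operation: split by spaces
Words found: 'bntalb', 'vfizytb', 'pojxiwhs', 'ouqvk'
Word count: 4


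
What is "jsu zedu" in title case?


Input string: 'jsu zedu'
Operation: capitalize first letter of each word
Word transformations: 'jsu'->'Jsu', 'zedu'->'Zedu'
Result: Jsu Zedu


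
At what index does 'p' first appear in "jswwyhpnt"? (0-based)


Input string: 'jswwyhpnt'
Target: 'p'
Scanning left to right: s[0]='j', s[1]='s', s[2]='w', s[3]='w', s[4]='y', s[5]='h', s[6]='p'
First match at index: 6


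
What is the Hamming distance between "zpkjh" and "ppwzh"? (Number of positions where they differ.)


String 1: 'zpkjh'
String 2: 'ppwzh'
Compare each position: pos 0: 'z'!='p', pos 1: 'p'=='p', pos 2: 'k'!='w', pos 3: 'j'!='z', pos 4: 'h'=='h'
Differing positions: 3
Hamming distance: 3


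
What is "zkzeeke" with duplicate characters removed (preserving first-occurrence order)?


Input: 'zkzeeke'
Operation: keep first occurrence of each character
Scan: s[0]='z' new -> keep; s[1]='k' new -> keep; s[2]='z' seen -> skip; s[3]='e' new -> keep; s[4]='e' seen -> skip; s[5]='k' seen -> skip; s[6]='e' seen -> skip
Result: zke


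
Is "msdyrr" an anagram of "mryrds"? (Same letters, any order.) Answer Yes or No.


String 1: 'mryrds' -> sorted: 'dmrrsy'
String 2: 'msdyrr' -> sorted: 'dmrrsy'
Compare sorted forms: 'dmrrsy' == 'dmrrsy'
Anagram: Yes


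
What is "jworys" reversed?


Input string: 'jworys'
Operation: reverse character order
Original order: 'j' -> 'w' -> 'o' -> 'r' -> 'y' -> 's'
Reversed order: 's' -> 'y' -> 'r' -> 'o' -> 'w' -> 'j'
Result: syrowj


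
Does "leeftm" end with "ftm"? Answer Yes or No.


Input string: 'leeftm'
Suffix to check: 'ftm'
Last 3 characters of input: 'ftm'
Match: True
Result: Yes


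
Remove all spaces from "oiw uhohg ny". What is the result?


Input string: 'oiw uhohg ny'
Operation: remove all spaces
Words: 'oiw', 'uhohg', 'ny'
Join without spaces: oiwuhohgny


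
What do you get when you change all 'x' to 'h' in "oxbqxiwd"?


Input string: 'oxbqxiwd'
Operation: replace 'x' with 'h'
Positions of 'x': 1, 4
After replacement: ohbqhiwd


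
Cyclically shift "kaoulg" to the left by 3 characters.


Input: 'kaoulg', shift = 3
Operation: split at index 3 and swap parts
Front part s[0:3] = 'kao'
Back part s[3:] = 'ulg'
Rotated = back + front = 'ulg' + 'kao'
Result: ulgkao


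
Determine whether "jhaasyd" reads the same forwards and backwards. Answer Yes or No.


Input string: 'jhaasyd'
Reversed: 'dysaahj'
Compare pairs: s[0]='j' vs s[6]='d' (mismatch), s[1]='h' vs s[5]='y' (mismatch), s[2]='a' vs s[4]='s' (mismatch)
Palindrome: No


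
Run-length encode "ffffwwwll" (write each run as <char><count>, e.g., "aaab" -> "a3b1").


Input: 'ffffwwwll'
Operation: identify consecutive runs
Runs: 'ffff' -> f4, 'www' -> w3, 'll' -> l2
Encoded: f4w3l2


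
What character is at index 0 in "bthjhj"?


Input string: 'bthjhj'
Operation: get character at index 0
Index mapping: s[0]='b'
Result: 'b'


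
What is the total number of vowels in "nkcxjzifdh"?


Input string: 'nkcxjzifdh'
Operation: count vowels (a, e, i, o, u)
Scan: s[0]='n', s[1]='k', s[2]='c', s[3]='x', s[4]='j', s[5]='z', s[6]='i' (vowel), s[7]='f', s[8]='d', s[9]='h'
Vowels found: 1
Result: 1


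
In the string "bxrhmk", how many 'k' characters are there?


Input string: 'bxrhmk'
Target character: 'k'
Scan each position: s[5]='k'
Matches found at indices: 5
Total: 1


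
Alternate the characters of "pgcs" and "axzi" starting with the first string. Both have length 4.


String 1: 'pgcs'
String 2: 'axzi'
Operation: alternate characters
Pairs: 'p'+'a', 'g'+'x', 'c'+'z', 's'+'i'
Result: pagxczsi


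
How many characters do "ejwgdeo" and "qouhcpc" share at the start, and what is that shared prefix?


String 1: 'ejwgdeo'
String 2: 'qouhcpc'
Compare position by position:
pos 0: 'e' vs 'q' differ -> stop
Longest common prefix: "" (length 0)


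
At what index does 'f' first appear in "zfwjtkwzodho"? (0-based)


Input string: 'zfwjtkwzodho'
Target: 'f'
Scanning left to right: s[0]='z', s[1]='f'
First match at index: 1


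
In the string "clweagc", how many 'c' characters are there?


Input string: 'clweagc'
Target character: 'c'
Scan each position: s[0]='c', s[6]='c'
Matches found at indices: 0, 6
Total: 2


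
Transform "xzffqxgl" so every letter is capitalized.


Input string: 'xzffqxgl'
Operation: convert each letter to uppercase
Mapping: 'x'->'X', 'z'->'Z', 'f'->'F', 'f'->'F', 'q'->'Q', 'x'->'X', 'g'->'G', 'l'->'L'
Result: XZFFQXGL


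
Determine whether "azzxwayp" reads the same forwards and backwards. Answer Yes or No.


Input string: 'azzxwayp'
Reversed: 'pyawxzza'
Compare pairs: s[0]='a' vs s[7]='p' (mismatch), s[1]='z' vs s[6]='y' (mismatch), s[2]='z' vs s[5]='a' (mismatch), s[3]='x' vs s[4]='w' (mismatch)
Palindrome: No


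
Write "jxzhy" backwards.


Input string: 'jxzhy'
Operation: reverse character order
Original order: 'j' -> 'x' -> 'z' -> 'h' -> 'y'
Reversed order: 'y' -> 'h' -> 'z' -> 'x' -> 'j'
Result: yhzxj


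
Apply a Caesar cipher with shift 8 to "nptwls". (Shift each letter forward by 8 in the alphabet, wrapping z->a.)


Input: 'nptwls', shift = 8
Operation: for each letter, (position + 8) mod 26
Mapping: 'n'(13+8=21)->'v', 'p'(15+8=23)->'x', 't'(19+8=27, 27 mod 26=1)->'b', 'w'(22+8=30, 30 mod 26=4)->'e', 'l'(11+8=19)->'t', 's'(18+8=26, 26 mod 26=0)->'a'
Result: vxbeta


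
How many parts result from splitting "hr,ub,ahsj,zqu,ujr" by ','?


Input string: 'hr,ub,ahsj,zqu,ujr'
Delimiter: ','
Split result: 'hr', 'ub', 'ahsj', 'zqu', 'ujr'
Number of parts: 5


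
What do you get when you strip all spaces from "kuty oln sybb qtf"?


Input string: 'kuty oln sybb qtf'
Operation: remove all spaces
Words: 'kuty', 'oln', 'sybb', 'qtf'
Join without spaces: kutyolnsybbqtf


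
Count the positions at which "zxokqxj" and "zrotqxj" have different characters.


String 1: 'zxokqxj'
String 2: 'zrotqxj'
Compare each position: pos 0: 'z'=='z', pos 1: 'x'!='r', pos 2: 'o'=='o', pos 3: 'k'!='t', pos 4: 'q'=='q', pos 5: 'x'=='x', pos 6: 'j'=='j'
Differing positions: 2
Hamming distance: 2


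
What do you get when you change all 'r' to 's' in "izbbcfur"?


Input string: 'izbbcfur'
Operation: replace 'r' with 's'
Positions of 'r': 7
After replacement: izbbcfus


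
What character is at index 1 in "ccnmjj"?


Input string: 'ccnmjj'
Operation: get character at index 1
Index mapping: s[0]='c', s[1]='c'
Result: 'c'


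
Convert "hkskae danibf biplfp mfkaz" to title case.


Input string: 'hkskae danibf biplfp mfkaz'
Operation: capitalize first letter of each word
Word transformations: 'hkskae'->'Hkskae', 'danibf'->'Danibf', 'biplfp'->'Biplfp', 'mfkaz'->'Mfkaz'
Result: Hkskae Danibf Biplfp Mfkaz


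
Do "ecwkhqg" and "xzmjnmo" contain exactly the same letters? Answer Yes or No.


String 1: 'ecwkhqg' -> sorted: 'ceghkqw'
String 2: 'xzmjnmo' -> sorted: 'jmmnoxz'
Compare sorted forms: 'ceghkqw' != 'jmmnoxz'
Anagram: No


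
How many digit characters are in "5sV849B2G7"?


Input string: '5sV849B2G7'
Operation: count digit characters (0-9)
Scan: '5'(digit), 's', 'V', '8'(digit), '4'(digit), '9'(digit), 'B', '2'(digit), 'G', '7'(digit)
Digits found: 6
Result: 6


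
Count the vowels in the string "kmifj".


Input string: 'kmifj'
Operation: count vowels (a, e, i, o, u)
Scan: s[0]='k', s[1]='m', s[2]='i' (vowel), s[3]='f', s[4]='j'
Vowels found: 1
Result: 1


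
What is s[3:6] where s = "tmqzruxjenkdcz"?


Input string: 'tmqzruxjenkdcz'
Operation: slice [3:6]
Extract characters: s[3]='z', s[4]='r', s[5]='u'
Result: zru


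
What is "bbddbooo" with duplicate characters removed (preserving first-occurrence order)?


Input: 'bbddbooo'
Operation: keep first occurrence of each character
Scan: s[0]='b' new -> keep; s[1]='b' seen -> skip; s[2]='d' new -> keep; s[3]='d' seen -> skip; s[4]='b' seen -> skip; s[5]='o' new -> keep; s[6]='o' seen -> skip; s[7]='o' seen -> skip
Result: bdo


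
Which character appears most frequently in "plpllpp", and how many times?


Input: 'plpllpp'
Operation: tally each character
Counts: 'l':3, 'p':4
Maximum: 'p' appears 4 times


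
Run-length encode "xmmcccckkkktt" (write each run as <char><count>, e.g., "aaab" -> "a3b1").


Input: 'xmmcccckkkktt'
Operation: identify consecutive runs
Runs: 'x' -> x1, 'mm' -> m2, 'cccc' -> c4, 'kkkk' -> k4, 'tt' -> t2
Encoded: x1m2c4k4t2


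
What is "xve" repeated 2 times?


Input string: 'xve'
Operation: repeat 2 times
Concatenation: 'xve' + 'xve'
Result: xvexve


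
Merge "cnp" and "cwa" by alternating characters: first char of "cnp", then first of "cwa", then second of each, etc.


String 1: 'cnp'
String 2: 'cwa'
Operation: alternate characters
Pairs: 'c'+'c', 'n'+'w', 'p'+'a'
Result: ccnwpa


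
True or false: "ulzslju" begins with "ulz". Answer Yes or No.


Input string: 'ulzslju'
Prefix to check: 'ulz'
First 3 characters of input: 'ulz'
Match: True
Result: Yes


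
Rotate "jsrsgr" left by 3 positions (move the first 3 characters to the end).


Input: 'jsrsgr', shift = 3
Operation: split at index 3 and swap parts
Front part s[0:3] = 'jsr'
Back part s[3:] = 'sgr'
Rotated = back + front = 'sgr' + 'jsr'
Result: sgrjsr


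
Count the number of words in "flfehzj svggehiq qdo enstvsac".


Input string: 'flfehzj svggehiq qdo enstvsac'
Operation: split by spaces
Words found: 'flfehzj', 'svggehiq', 'qdo', 'enstvsac'
Word count: 4


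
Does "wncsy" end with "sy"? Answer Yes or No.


Input string: 'wncsy'
Suffix to check: 'sy'
Last 2 characters of input: 'sy'
Match: True
Result: Yes


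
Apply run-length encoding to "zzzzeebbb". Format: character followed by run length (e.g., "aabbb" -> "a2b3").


Input: 'zzzzeebbb'
Operation: identify consecutive runs
Runs: 'zzzz' -> z4, 'ee' -> e2, 'bbb' -> b3
Encoded: z4e2b3


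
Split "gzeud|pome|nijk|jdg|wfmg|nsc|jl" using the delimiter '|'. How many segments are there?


Input string: 'gzeud|pome|nijk|jdg|wfmg|nsc|jl'
Delimiter: '|'
Split result: 'gzeud', 'pome', 'nijk', 'jdg', 'wfmg', 'nsc', 'jl'
Number of parts: 7


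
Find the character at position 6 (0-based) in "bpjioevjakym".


Input string: 'bpjioevjakym'
Operation: get character at index 6
Index mapping: s[0]='b', s[1]='p', s[2]='j', s[3]='i', s[4]='o', s[5]='e', s[6]='v'
Result: 'v'


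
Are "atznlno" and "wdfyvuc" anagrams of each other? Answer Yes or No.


String 1: 'atznlno' -> sorted: 'alnnotz'
String 2: 'wdfyvuc' -> sorted: 'cdfuvwy'
Compare sorted forms: 'alnnotz' != 'cdfuvwy'
Anagram: No


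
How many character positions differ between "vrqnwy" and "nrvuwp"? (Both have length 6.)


String 1: 'vrqnwy'
String 2: 'nrvuwp'
Compare each position: pos 0: 'v'!='n', pos 1: 'r'=='r', pos 2: 'q'!='v', pos 3: 'n'!='u', pos 4: 'w'=='w', pos 5: 'y'!='p'
Differing positions: 4
Hamming distance: 4


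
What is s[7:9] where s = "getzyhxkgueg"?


Input string: 'getzyhxkgueg'
Operation: slice [7:9]
Extract characters: s[7]='k', s[8]='g'
Result: kg


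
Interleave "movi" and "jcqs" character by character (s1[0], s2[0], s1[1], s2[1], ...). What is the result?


String 1: 'movi'
String 2: 'jcqs'
Operation: alternate characters
Pairs: 'm'+'j', 'o'+'c', 'v'+'q', 'i'+'s'
Result: mjocvqis


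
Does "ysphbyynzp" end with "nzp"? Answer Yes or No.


Input string: 'ysphbyynzp'
Suffix to check: 'nzp'
Last 3 characters of input: 'nzp'
Match: True
Result: Yes


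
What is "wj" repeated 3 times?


Input string: 'wj'
Operation: repeat 3 times
Concatenation: 'wj' + 'wj' + 'wj'
Result: wjwjwj


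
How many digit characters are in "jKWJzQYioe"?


Input string: 'jKWJzQYioe'
Operation: count digit characters (0-9)
Scan: 'j', 'K', 'W', 'J', 'z', 'Q', 'Y', 'i', 'o', 'e'
Digits found: 0
Result: 0


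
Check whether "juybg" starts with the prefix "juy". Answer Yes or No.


Input string: 'juybg'
Prefix to check: 'juy'
First 3 characters of input: 'juy'
Match: True
Result: Yes


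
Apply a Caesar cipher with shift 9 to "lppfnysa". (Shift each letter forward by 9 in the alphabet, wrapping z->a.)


Input: 'lppfnysa', shift = 9
Operation: for each letter, (position + 9) mod 26
Mapping: 'l'(11+9=20)->'u', 'p'(15+9=24)->'y', 'p'(15+9=24)->'y', 'f'(5+9=14)->'o', 'n'(13+9=22)->'w', 'y'(24+9=33, 33 mod 26=7)->'h', 's'(18+9=27, 27 mod 26=1)->'b', 'a'(0+9=9)->'j'
Result: uyyowhbj


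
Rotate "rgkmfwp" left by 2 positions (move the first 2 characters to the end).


Input: 'rgkmfwp', shift = 2
Operation: split at index 2 and swap parts
Front part s[0:2] = 'rg'
Back part s[2:] = 'kmfwp'
Rotated = back + front = 'kmfwp' + 'rg'
Result: kmfwprg


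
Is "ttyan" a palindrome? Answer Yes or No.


Input string: 'ttyan'
Reversed: 'naytt'
Compare pairs: s[0]='t' vs s[4]='n' (mismatch), s[1]='t' vs s[3]='a' (mismatch)
Palindrome: No


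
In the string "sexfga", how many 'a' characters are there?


Input string: 'sexfga'
Target character: 'a'
Scan each position: s[5]='a'
Matches found at indices: 5
Total: 1


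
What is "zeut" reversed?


Input string: 'zeut'
Operation: reverse character order
Original order: 'z' -> 'e' -> 'u' -> 't'
Reversed order: 't' -> 'u' -> 'e' -> 'z'
Result: tuez


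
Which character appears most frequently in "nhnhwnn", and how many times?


Input: 'nhnhwnn'
Operation: tally each character
Counts: 'h':2, 'n':4, 'w':1
Maximum: 'n' appears 4 times


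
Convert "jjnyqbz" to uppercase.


Input string: 'jjnyqbz'
Operation: convert each letter to uppercase
Mapping: 'j'->'J', 'j'->'J', 'n'->'N', 'y'->'Y', 'q'->'Q', 'b'->'B', 'z'->'Z'
Result: JJNYQBZ


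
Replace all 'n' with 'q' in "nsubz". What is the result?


Input string: 'nsubz'
Operation: replace 'n' with 'q'
Positions of 'n': 0
After replacement: qsubz


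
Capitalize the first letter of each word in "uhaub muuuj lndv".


Input string: 'uhaub muuuj lndv'
Operation: capitalize first letter of each word
Word transformations: 'uhaub'->'Uhaub', 'muuuj'->'Muuuj', 'lndv'->'Lndv'
Result: Uhaub Muuuj Lndv


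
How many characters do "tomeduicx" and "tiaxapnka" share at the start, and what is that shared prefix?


String 1: 'tomeduicx'
String 2: 'tiaxapnka'
Compare position by position:
pos 0: 't' vs 't' match
pos 1: 'o' vs 'i' differ -> stop
Longest common prefix: "t" (length 1)


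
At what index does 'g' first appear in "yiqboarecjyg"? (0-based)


Input string: 'yiqboarecjyg'
Target: 'g'
Scanning left to right: s[0]='y', s[1]='i', s[2]='q', s[3]='b', s[4]='o', s[5]='a', s[6]='r', s[7]='e', s[8]='c', s[9]='j', s[10]='y', s[11]='g'
First match at index: 11


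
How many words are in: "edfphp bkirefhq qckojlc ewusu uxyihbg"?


Input string: 'edfphp bkirefhq qckojlc ewusu uxyihbg'
Operation: split by spaces
Words found: 'edfphp', 'bkirefhq', 'qckojlc', 'ewusu', 'uxyihbg'
Word count: 5


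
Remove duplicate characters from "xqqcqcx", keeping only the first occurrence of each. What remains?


Input: 'xqqcqcx'
Operation: keep first occurrence of each character
Scan: s[0]='x' new -> keep; s[1]='q' new -> keep; s[2]='q' seen -> skip; s[3]='c' new -> keep; s[4]='q' seen -> skip; s[5]='c' seen -> skip; s[6]='x' seen -> skip
Result: xqc


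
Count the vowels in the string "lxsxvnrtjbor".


Input string: 'lxsxvnrtjbor'
Operation: count vowels (a, e, i, o, u)
Scan: s[0]='l', s[1]='x', s[2]='s', s[3]='x', s[4]='v', s[5]='n', s[6]='r', s[7]='t', s[8]='j', s[9]='b', s[10]='o' (vowel), s[11]='r'
Vowels found: 1
Result: 1


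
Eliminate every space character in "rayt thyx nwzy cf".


Input string: 'rayt thyx nwzy cf'
Operation: remove all spaces
Words: 'rayt', 'thyx', 'nwzy', 'cf'
Join without spaces: raytthyxnwzycf


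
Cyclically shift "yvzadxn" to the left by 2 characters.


Input: 'yvzadxn', shift = 2
Operation: split at index 2 and swap parts
Front part s[0:2] = 'yv'
Back part s[2:] = 'zadxn'
Rotated = back + front = 'zadxn' + 'yv'
Result: zadxnyv


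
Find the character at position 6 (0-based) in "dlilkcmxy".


Input string: 'dlilkcmxy'
Operation: get character at index 6
Index mapping: s[0]='d', s[1]='l', s[2]='i', s[3]='l', s[4]='k', s[5]='c', s[6]='m'
Result: 'm'


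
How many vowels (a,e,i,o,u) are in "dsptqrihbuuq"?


Input string: 'dsptqrihbuuq'
Operation: count vowels (a, e, i, o, u)
Scan: s[0]='d', s[1]='s', s[2]='p', s[3]='t', s[4]='q', s[5]='r', s[6]='i' (vowel), s[7]='h', s[8]='b', s[9]='u' (vowel), s[10]='u' (vowel), s[11]='q'
Vowels found: 3
Result: 3


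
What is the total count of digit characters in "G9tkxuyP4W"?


Input string: 'G9tkxuyP4W'
Operation: count digit characters (0-9)
Scan: 'G', '9'(digit), 't', 'k', 'x', 'u', 'y', 'P', '4'(digit), 'W'
Digits found: 2
Result: 2


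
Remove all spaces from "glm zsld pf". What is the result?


Input string: 'glm zsld pf'
Operation: remove all spaces
Words: 'glm', 'zsld', 'pf'
Join without spaces: glmzsldpf


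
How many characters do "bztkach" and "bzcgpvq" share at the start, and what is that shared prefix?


String 1: 'bztkach'
String 2: 'bzcgpvq'
Compare position by position:
pos 0: 'b' vs 'b' match
pos 1: 'z' vs 'z' match
pos 2: 't' vs 'c' differ -> stop
Longest common prefix: "bz" (length 2)


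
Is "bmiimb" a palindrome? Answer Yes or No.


Input string: 'bmiimb'
Reversed: 'bmiimb'
Compare pairs: s[0]='b' vs s[5]='b' (match), s[1]='m' vs s[4]='m' (match), s[2]='i' vs s[3]='i' (match)
Palindrome: Yes


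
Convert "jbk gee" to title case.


Input string: 'jbk gee'
Operation: capitalize first letter of each word
Word transformations: 'jbk'->'Jbk', 'gee'->'Gee'
Result: Jbk Gee


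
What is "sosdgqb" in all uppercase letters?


Input string: 'sosdgqb'
Operation: convert each letter to uppercase
Mapping: 's'->'S', 'o'->'O', 's'->'S', 'd'->'D', 'g'->'G', 'q'->'Q', 'b'->'B'
Result: SOSDGQB


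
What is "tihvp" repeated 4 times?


Input string: 'tihvp'
Operation: repeat 4 times
Concatenation: 'tihvp' + 'tihvp' + 'tihvp' + 'tihvp'
Result: tihvptihvptihvptihvp


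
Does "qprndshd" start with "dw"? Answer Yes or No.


Input string: 'qprndshd'
Prefix to check: 'dw'
First 2 characters of input: 'qp'
Match: False
Result: No


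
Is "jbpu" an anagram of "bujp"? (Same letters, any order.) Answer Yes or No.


String 1: 'bujp' -> sorted: 'bjpu'
String 2: 'jbpu' -> sorted: 'bjpu'
Compare sorted forms: 'bjpu' == 'bjpu'
Anagram: Yes


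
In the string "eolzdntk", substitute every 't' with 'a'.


Input string: 'eolzdntk'
Operation: replace 't' with 'a'
Positions of 't': 6
After replacement: eolzdnak


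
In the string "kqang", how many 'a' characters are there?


Input string: 'kqang'
Target character: 'a'
Scan each position: s[2]='a'
Matches found at indices: 2
Total: 1


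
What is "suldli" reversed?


Input string: 'suldli'
Operation: reverse character order
Original order: 's' -> 'u' -> 'l' -> 'd' -> 'l' -> 'i'
Reversed order: 'i' -> 'l' -> 'd' -> 'l' -> 'u' -> 's'
Result: ildlus


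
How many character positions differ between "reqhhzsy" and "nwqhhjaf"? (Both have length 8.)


String 1: 'reqhhzsy'
String 2: 'nwqhhjaf'
Compare each position: pos 0: 'r'!='n', pos 1: 'e'!='w', pos 2: 'q'=='q', pos 3: 'h'=='h', pos 4: 'h'=='h', pos 5: 'z'!='j', pos 6: 's'!='a', pos 7: 'y'!='f'
Differing positions: 5
Hamming distance: 5


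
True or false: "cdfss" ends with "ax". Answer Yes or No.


Input string: 'cdfss'
Suffix to check: 'ax'
Last 2 characters of input: 'ss'
Match: False
Result: No


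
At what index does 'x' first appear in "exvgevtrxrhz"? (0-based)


Input string: 'exvgevtrxrhz'
Target: 'x'
Scanning left to right: s[0]='e', s[1]='x'
First match at index: 1


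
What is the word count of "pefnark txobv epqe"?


Input string: 'pefnark txobv epqe'
Operation: split by spaces
Words found: 'pefnark', 'txobv', 'epqe'
Word count: 3


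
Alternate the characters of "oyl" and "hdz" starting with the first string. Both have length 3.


String 1: 'oyl'
String 2: 'hdz'
Operation: alternate characters
Pairs: 'o'+'h', 'y'+'d', 'l'+'z'
Result: ohydlz


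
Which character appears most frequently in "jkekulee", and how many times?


Input: 'jkekulee'
Operation: tally each character
Counts: 'e':3, 'j':1, 'k':2, 'l':1, 'u':1
Maximum: 'e' appears 3 times


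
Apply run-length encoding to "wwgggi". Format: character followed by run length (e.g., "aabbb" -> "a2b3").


Input: 'wwgggi'
Operation: identify consecutive runs
Runs: 'ww' -> w2, 'ggg' -> g3, 'i' -> i1
Encoded: w2g3i1


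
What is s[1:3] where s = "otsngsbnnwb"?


Input string: 'otsngsbnnwb'
Operation: slice [1:3]
Extract characters: s[1]='t', s[2]='s'
Result: ts


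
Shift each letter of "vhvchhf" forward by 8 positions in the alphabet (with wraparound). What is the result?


Input: 'vhvchhf', shift = 8
Operation: for each letter, (position + 8) mod 26
Mapping: 'v'(21+8=29, 29 mod 26=3)->'d', 'h'(7+8=15)->'p', 'v'(21+8=29, 29 mod 26=3)->'d', 'c'(2+8=10)->'k', 'h'(7+8=15)->'p', 'h'(7+8=15)->'p', 'f'(5+8=13)->'n'
Result: dpdkppn


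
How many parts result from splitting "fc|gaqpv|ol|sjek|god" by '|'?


Input string: 'fc|gaqpv|ol|sjek|god'
Delimiter: '|'
Split result: 'fc', 'gaqpv', 'ol', 'sjek', 'god'
Number of parts: 5


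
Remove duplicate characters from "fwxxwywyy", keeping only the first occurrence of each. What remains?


Input: 'fwxxwywyy'
Operation: keep first occurrence of each character
Scan: s[0]='f' new -> keep; s[1]='w' new -> keep; s[2]='x' new -> keep; s[3]='x' seen -> skip; s[4]='w' seen -> skip; s[5]='y' new -> keep; s[6]='w' seen -> skip; s[7]='y' seen -> skip; s[8]='y' seen -> skip
Result: fwxy


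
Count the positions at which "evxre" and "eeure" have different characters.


String 1: 'evxre'
String 2: 'eeure'
Compare each position: pos 0: 'e'=='e', pos 1: 'v'!='e', pos 2: 'x'!='u', pos 3: 'r'=='r', pos 4: 'e'=='e'
Differing positions: 2
Hamming distance: 2


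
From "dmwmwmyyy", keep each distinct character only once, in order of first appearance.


Input: 'dmwmwmyyy'
Operation: keep first occurrence of each character
Scan: s[0]='d' new -> keep; s[1]='m' new -> keep; s[2]='w' new -> keep; s[3]='m' seen -> skip; s[4]='w' seen -> skip; s[5]='m' seen -> skip; s[6]='y' new -> keep; s[7]='y' seen -> skip; s[8]='y' seen -> skip
Result: dmwy


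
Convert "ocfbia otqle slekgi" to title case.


Input string: 'ocfbia otqle slekgi'
Operation: capitalize first letter of each word
Word transformations: 'ocfbia'->'Ocfbia', 'otqle'->'Otqle', 'slekgi'->'Slekgi'
Result: Ocfbia Otqle Slekgi


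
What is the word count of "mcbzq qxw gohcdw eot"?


Input string: 'mcbzq qxw gohcdw eot'
Operation: split by spaces
Words found: 'mcbzq', 'qxw', 'gohcdw', 'eot'
Word count: 4


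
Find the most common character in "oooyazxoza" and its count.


Input: 'oooyazxoza'
Operation: tally each character
Counts: 'a':2, 'o':4, 'x':1, 'y':1, 'z':2
Maximum: 'o' appears 4 times


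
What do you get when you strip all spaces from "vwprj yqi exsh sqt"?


Input string: 'vwprj yqi exsh sqt'
Operation: remove all spaces
Words: 'vwprj', 'yqi', 'exsh', 'sqt'
Join without spaces: vwprjyqiexshsqt


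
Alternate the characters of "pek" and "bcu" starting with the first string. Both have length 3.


String 1: 'pek'
String 2: 'bcu'
Operation: alternate characters
Pairs: 'p'+'b', 'e'+'c', 'k'+'u'
Result: pbecku


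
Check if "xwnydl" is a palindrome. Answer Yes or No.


Input string: 'xwnydl'
Reversed: 'ldynwx'
Compare pairs: s[0]='x' vs s[5]='l' (mismatch), s[1]='w' vs s[4]='d' (mismatch), s[2]='n' vs s[3]='y' (mismatch)
Palindrome: No


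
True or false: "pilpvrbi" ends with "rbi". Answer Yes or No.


Input string: 'pilpvrbi'
Suffix to check: 'rbi'
Last 3 characters of input: 'rbi'
Match: True
Result: Yes


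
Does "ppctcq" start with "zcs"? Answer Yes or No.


Input string: 'ppctcq'
Prefix to check: 'zcs'
First 3 characters of input: 'ppc'
Match: False
Result: No


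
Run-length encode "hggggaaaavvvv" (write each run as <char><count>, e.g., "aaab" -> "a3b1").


Input: 'hggggaaaavvvv'
Operation: identify consecutive runs
Runs: 'h' -> h1, 'gggg' -> g4, 'aaaa' -> a4, 'vvvv' -> v4
Encoded: h1g4a4v4


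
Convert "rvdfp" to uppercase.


Input string: 'rvdfp'
Operation: convert each letter to uppercase
Mapping: 'r'->'R', 'v'->'V', 'd'->'D', 'f'->'F', 'p'->'P'
Result: RVDFP


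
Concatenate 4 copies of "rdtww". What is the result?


Input string: 'rdtww'
Operation: repeat 4 times
Concatenation: 'rdtww' + 'rdtww' + 'rdtww' + 'rdtww'
Result: rdtwwrdtwwrdtwwrdtww


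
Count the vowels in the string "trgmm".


Input string: 'trgmm'
Operation: count vowels (a, e, i, o, u)
Scan: s[0]='t', s[1]='r', s[2]='g', s[3]='m', s[4]='m'
Vowels found: 0
Result: 0


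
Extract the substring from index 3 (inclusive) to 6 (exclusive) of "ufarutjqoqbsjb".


Input string: 'ufarutjqoqbsjb'
Operation: slice [3:6]
Extract characters: s[3]='r', s[4]='u', s[5]='t'
Result: rut


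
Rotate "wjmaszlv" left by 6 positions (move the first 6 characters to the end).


Input: 'wjmaszlv', shift = 6
Operation: split at index 6 and swap parts
Front part s[0:6] = 'wjmasz'
Back part s[6:] = 'lv'
Rotated = back + front = 'lv' + 'wjmasz'
Result: lvwjmasz


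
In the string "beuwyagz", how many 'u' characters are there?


Input string: 'beuwyagz'
Target character: 'u'
Scan each position: s[2]='u'
Matches found at indices: 2
Total: 1


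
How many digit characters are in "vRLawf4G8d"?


Input string: 'vRLawf4G8d'
Operation: count digit characters (0-9)
Scan: 'v', 'R', 'L', 'a', 'w', 'f', '4'(digit), 'G', '8'(digit), 'd'
Digits found: 2
Result: 2


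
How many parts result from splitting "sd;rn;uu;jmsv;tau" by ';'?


Input string: 'sd;rn;uu;jmsv;tau'
Delimiter: ';'
Split result: 'sd', 'rn', 'uu', 'jmsv', 'tau'
Number of parts: 5


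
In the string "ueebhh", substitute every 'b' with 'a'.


Input string: 'ueebhh'
Operation: replace 'b' with 'a'
Positions of 'b': 3
After replacement: ueeahh


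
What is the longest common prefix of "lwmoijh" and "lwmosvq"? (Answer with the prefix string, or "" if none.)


String 1: 'lwmoijh'
String 2: 'lwmosvq'
Compare position by position:
pos 0: 'l' vs 'l' match
pos 1: 'w' vs 'w' match
pos 2: 'm' vs 'm' match
pos 3: 'o' vs 'o' match
pos 4: 'i' vs 's' differ -> stop
Longest common prefix: "lwmo" (length 4)


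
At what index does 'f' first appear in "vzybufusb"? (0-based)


Input string: 'vzybufusb'
Target: 'f'
Scanning left to right: s[0]='v', s[1]='z', s[2]='y', s[3]='b', s[4]='u', s[5]='f'
First match at index: 5


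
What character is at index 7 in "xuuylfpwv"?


Input string: 'xuuylfpwv'
Operation: get character at index 7
Index mapping: s[0]='x', s[1]='u', s[2]='u', s[3]='y', s[4]='l', s[5]='f', s[6]='p', s[7]='w'
Result: 'w'


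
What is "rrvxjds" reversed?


Input string: 'rrvxjds'
Operation: reverse character order
Original order: 'r' -> 'r' -> 'v' -> 'x' -> 'j' -> 'd' -> 's'
Reversed order: 's' -> 'd' -> 'j' -> 'x' -> 'v' -> 'r' -> 'r'
Result: sdjxvrr


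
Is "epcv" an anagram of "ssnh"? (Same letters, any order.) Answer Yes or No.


String 1: 'ssnh' -> sorted: 'hnss'
String 2: 'epcv' -> sorted: 'cepv'
Compare sorted forms: 'hnss' != 'cepv'
Anagram: No


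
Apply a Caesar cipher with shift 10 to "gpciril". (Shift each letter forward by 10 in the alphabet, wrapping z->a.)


Input: 'gpciril', shift = 10
Operation: for each letter, (position + 10) mod 26
Mapping: 'g'(6+10=16)->'q', 'p'(15+10=25)->'z', 'c'(2+10=12)->'m', 'i'(8+10=18)->'s', 'r'(17+10=27, 27 mod 26=1)->'b', 'i'(8+10=18)->'s', 'l'(11+10=21)->'v'
Result: qzmsbsv


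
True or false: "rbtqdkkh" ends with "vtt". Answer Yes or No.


Input string: 'rbtqdkkh'
Suffix to check: 'vtt'
Last 3 characters of input: 'kkh'
Match: False
Result: No


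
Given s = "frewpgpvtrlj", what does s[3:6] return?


Input string: 'frewpgpvtrlj'
Operation: slice [3:6]
Extract characters: s[3]='w', s[4]='p', s[5]='g'
Result: wpg


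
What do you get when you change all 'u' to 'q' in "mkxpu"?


Input string: 'mkxpu'
Operation: replace 'u' with 'q'
Positions of 'u': 4
After replacement: mkxpq


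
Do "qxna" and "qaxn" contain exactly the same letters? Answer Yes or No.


String 1: 'qxna' -> sorted: 'anqx'
String 2: 'qaxn' -> sorted: 'anqx'
Compare sorted forms: 'anqx' == 'anqx'
Anagram: Yes


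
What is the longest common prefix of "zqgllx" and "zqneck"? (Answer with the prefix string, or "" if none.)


String 1: 'zqgllx'
String 2: 'zqneck'
Compare position by position:
pos 0: 'z' vs 'z' match
pos 1: 'q' vs 'q' match
pos 2: 'g' vs 'n' differ -> stop
Longest common prefix: "zq" (length 2)


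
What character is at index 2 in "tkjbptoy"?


Input string: 'tkjbptoy'
Operation: get character at index 2
Index mapping: s[0]='t', s[1]='k', s[2]='j'
Result: 'j'


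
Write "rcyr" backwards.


Input string: 'rcyr'
Operation: reverse character order
Original order: 'r' -> 'c' -> 'y' -> 'r'
Reversed order: 'r' -> 'y' -> 'c' -> 'r'
Result: rycr


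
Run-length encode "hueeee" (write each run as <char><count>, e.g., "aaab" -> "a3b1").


Input: 'hueeee'
Operation: identify consecutive runs
Runs: 'h' -> h1, 'u' -> u1, 'eeee' -> e4
Encoded: h1u1e4


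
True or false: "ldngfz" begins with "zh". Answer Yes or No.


Input string: 'ldngfz'
Prefix to check: 'zh'
First 2 characters of input: 'ld'
Match: False
Result: No


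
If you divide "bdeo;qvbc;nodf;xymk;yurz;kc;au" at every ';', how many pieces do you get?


Input string: 'bdeo;qvbc;nodf;xymk;yurz;kc;au'
Delimiter: ';'
Split result: 'bdeo', 'qvbc', 'nodf', 'xymk', 'yurz', 'kc', 'au'
Number of parts: 7


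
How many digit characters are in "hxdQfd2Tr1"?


Input string: 'hxdQfd2Tr1'
Operation: count digit characters (0-9)
Scan: 'h', 'x', 'd', 'Q', 'f', 'd', '2'(digit), 'T', 'r', '1'(digit)
Digits found: 2
Result: 2


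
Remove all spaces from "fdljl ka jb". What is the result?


Input string: 'fdljl ka jb'
Operation: remove all spaces
Words: 'fdljl', 'ka', 'jb'
Join without spaces: fdljlkajb


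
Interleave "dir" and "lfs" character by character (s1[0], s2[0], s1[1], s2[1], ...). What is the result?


String 1: 'dir'
String 2: 'lfs'
Operation: alternate characters
Pairs: 'd'+'l', 'i'+'f', 'r'+'s'
Result: dlifrs


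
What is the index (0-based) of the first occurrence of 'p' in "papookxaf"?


Input string: 'papookxaf'
Target: 'p'
Scanning left to right: s[0]='p'
First match at index: 0


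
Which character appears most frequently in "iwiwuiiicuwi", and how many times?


Input: 'iwiwuiiicuwi'
Operation: tally each character
Counts: 'c':1, 'i':6, 'u':2, 'w':3
Maximum: 'i' appears 6 times


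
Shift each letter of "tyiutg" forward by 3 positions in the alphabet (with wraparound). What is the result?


Input: 'tyiutg', shift = 3
Operation: for each letter, (position + 3) mod 26
Mapping: 't'(19+3=22)->'w', 'y'(24+3=27, 27 mod 26=1)->'b', 'i'(8+3=11)->'l', 'u'(20+3=23)->'x', 't'(19+3=22)->'w', 'g'(6+3=9)->'j'
Result: wblxwj


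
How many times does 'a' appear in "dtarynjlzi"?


Input string: 'dtarynjlzi'
Target character: 'a'
Scan each position: s[2]='a'
Matches found at indices: 2
Total: 1


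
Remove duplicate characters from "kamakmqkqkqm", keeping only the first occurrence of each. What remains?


Input: 'kamakmqkqkqm'
Operation: keep first occurrence of each character
Scan: s[0]='k' new -> keep; s[1]='a' new -> keep; s[2]='m' new -> keep; s[3]='a' seen -> skip; s[4]='k' seen -> skip; s[5]='m' seen -> skip; s[6]='q' new -> keep; s[7]='k' seen -> skip; s[8]='q' seen -> skip; s[9]='k' seen -> skip; s[10]='q' seen -> skip; s[11]='m' seen -> skip
Result: kamq


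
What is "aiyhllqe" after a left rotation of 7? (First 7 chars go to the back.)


Input: 'aiyhllqe', shift = 7
Operation: split at index 7 and swap parts
Front part s[0:7] = 'aiyhllq'
Back part s[7:] = 'e'
Rotated = back + front = 'e' + 'aiyhllq'
Result: eaiyhllq


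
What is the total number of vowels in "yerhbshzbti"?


Input string: 'yerhbshzbti'
Operation: count vowels (a, e, i, o, u)
Scan: s[0]='y', s[1]='e' (vowel), s[2]='r', s[3]='h', s[4]='b', s[5]='s', s[6]='h', s[7]='z', s[8]='b', s[9]='t', s[10]='i' (vowel)
Vowels found: 2
Result: 2


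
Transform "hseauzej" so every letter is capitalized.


Input string: 'hseauzej'
Operation: convert each letter to uppercase
Mapping: 'h'->'H', 's'->'S', 'e'->'E', 'a'->'A', 'u'->'U', 'z'->'Z', 'e'->'E', 'j'->'J'
Result: HSEAUZEJ


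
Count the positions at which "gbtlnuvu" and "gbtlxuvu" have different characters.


String 1: 'gbtlnuvu'
String 2: 'gbtlxuvu'
Compare each position: pos 0: 'g'=='g', pos 1: 'b'=='b', pos 2: 't'=='t', pos 3: 'l'=='l', pos 4: 'n'!='x', pos 5: 'u'=='u', pos 6: 'v'=='v', pos 7: 'u'=='u'
Differing positions: 1
Hamming distance: 1
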